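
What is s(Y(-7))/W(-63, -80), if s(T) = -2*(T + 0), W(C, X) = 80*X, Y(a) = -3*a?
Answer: 21/3200 ≈ 0.0065625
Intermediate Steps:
s(T) = -2*T
s(Y(-7))/W(-63, -80) = (-(-6)*(-7))/((80*(-80))) = -2*21/(-6400) = -42*(-1/6400) = 21/3200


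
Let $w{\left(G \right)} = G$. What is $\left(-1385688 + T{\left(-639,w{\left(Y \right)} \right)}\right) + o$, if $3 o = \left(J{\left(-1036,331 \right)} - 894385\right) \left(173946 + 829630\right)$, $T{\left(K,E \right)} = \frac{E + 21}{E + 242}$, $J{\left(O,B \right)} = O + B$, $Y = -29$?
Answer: $- \frac{63778944922192}{213} \approx -2.9943 \cdot 10^{11}$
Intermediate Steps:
$J{\left(O,B \right)} = B + O$
$T{\left(K,E \right)} = \frac{21 + E}{242 + E}$
$o = - \frac{898290841840}{3}$ ($o = \frac{\left(\left(331 - 1036\right) - 894385\right) \left(173946 + 829630\right)}{3} = \frac{\left(-705 - 894385\right) 1003576}{3} = \frac{\left(-895090\right) 1003576}{3} = \frac{1}{3} \left(-898290841840\right) = - \frac{898290841840}{3} \approx -2.9943 \cdot 10^{11}$)
$\left(-1385688 + T{\left(-639,w{\left(Y \right)} \right)}\right) + o = \left(-1385688 + \frac{21 - 29}{242 - 29}\right) - \frac{898290841840}{3} = \left(-1385688 + \frac{1}{213} \left(-8\right)\right) - \frac{898290841840}{3} = \left(-1385688 - \frac{8}{213}\right) - \frac{898290841840}{3} = - \frac{295151552}{213} - \frac{898290841840}{3} = - \frac{63778944922192}{213}$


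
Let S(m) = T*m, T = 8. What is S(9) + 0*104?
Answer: 72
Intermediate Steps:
S(m) = 8*m
S(9) + 0*104 = 8*9 + 0*104 = 72 + 0 = 72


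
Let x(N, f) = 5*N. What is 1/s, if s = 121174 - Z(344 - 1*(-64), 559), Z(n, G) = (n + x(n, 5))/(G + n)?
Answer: 967/117172810 ≈ 8.2528e-6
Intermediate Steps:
Z(n, G) = 6*n/(G + n) (Z(n, G) = (n + 5*n)/(G + n) = (6*n)/(G + n) = 6*n/(G + n))
s = 117172810/967 (s = 121174 - 6*(344 - 1*(-64))/(559 + (344 - 1*(-64))) = 121174 - 6*(344 + 64)/(559 + (344 + 64)) = 121174 - 6*408/(559 + 408) = 121174 - 6*408/967 = 121174 - 1*2448/967 = 121174 - 2448/967 = 117172810/967 ≈ 1.2117e+5)
1/s = 1/(117172810/967) = 967/117172810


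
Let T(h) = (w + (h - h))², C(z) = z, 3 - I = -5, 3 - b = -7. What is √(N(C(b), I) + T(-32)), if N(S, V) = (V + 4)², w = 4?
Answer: 4*√10 ≈ 12.649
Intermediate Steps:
b = 10 (b = 3 - 1*(-7) = 3 + 7 = 10)
I = 8 (I = 3 - 1*(-5) = 3 + 5 = 8)
N(S, V) = (4 + V)²
T(h) = 16 (T(h) = (4 + (h - h))² = (4 + 0)² = 4² = 16)
√(N(C(b), I) + T(-32)) = √((4 + 8)² + 16) = √(12² + 16) = √(144 + 16) = √160 = 4*√10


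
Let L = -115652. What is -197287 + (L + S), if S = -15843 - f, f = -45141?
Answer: -283641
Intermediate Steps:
S = 29298 (S = -15843 - 1*(-45141) = -15843 + 45141 = 29298)
-197287 + (L + S) = -197287 + (-115652 + 29298) = -197287 - 86354 = -283641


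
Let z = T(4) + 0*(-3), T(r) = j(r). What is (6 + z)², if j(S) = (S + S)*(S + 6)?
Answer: 7396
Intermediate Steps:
j(S) = 2*S*(6 + S) (j(S) = (2*S)*(6 + S) = 2*S*(6 + S))
T(r) = 2*r*(6 + r)
z = 80 (z = 2*4*(6 + 4) + 0*(-3) = 2*4*10 + 0 = 80 + 0 = 80)
(6 + z)² = (6 + 80)² = 86² = 7396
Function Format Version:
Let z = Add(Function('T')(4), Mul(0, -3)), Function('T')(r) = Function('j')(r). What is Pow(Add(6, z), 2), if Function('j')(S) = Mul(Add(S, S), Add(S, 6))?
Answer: 7396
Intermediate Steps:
Function('j')(S) = Mul(2, S, Add(6, S)) (Function('j')(S) = Mul(Mul(2, S), Add(6, S)) = Mul(2, S, Add(6, S)))
Function('T')(r) = Mul(2, r, Add(6, r))
z = 80 (z = Add(Mul(2, 4, Add(6, 4)), Mul(0, -3)) = Add(Mul(2, 4, 10), 0) = Add(80, 0) = 80)
Pow(Add(6, z), 2) = Pow(Add(6, 80), 2) = Pow(86, 2) = 7396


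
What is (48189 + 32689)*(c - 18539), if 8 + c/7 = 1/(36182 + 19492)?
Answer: -41864799192097/27837 ≈ -1.5039e+9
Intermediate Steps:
c = -3117737/55674 (c = -56 + 7/(36182 + 19492) = -56 + 7/55674 = -3117737/55674 ≈ -56.000)
(48189 + 32689)*(c - 18539) = (48189 + 32689)*(-3117737/55674 - 18539) = 80878*(-1035258023/55674) = -41864799192097/27837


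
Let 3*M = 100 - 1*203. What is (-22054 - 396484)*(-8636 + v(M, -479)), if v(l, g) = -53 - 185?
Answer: 3714106212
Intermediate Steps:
M = -103/3 (M = (100 - 1*203)/3 = (100 - 203)/3 = (⅓)*(-103) = -103/3 ≈ -34.333)
v(l, g) = -238
(-22054 - 396484)*(-8636 + v(M, -479)) = (-22054 - 396484)*(-8636 - 238) = -418538*(-8874) = 3714106212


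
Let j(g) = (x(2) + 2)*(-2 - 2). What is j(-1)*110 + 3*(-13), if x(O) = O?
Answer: -1799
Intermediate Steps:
j(g) = -16 (j(g) = (2 + 2)*(-2 - 2) = 4*(-4) = -16)
j(-1)*110 + 3*(-13) = -16*110 + 3*(-13) = -1760 - 39 = -1799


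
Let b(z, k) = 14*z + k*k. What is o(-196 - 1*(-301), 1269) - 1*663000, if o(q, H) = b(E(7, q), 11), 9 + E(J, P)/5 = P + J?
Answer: -655669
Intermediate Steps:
E(J, P) = -45 + 5*J + 5*P (E(J, P) = -45 + 5*(P + J) = -45 + 5*(J + P) = -45 + (5*J + 5*P) = -45 + 5*J + 5*P)
b(z, k) = k**2 + 14*z (b(z, k) = 14*z + k**2 = k**2 + 14*z)
o(q, H) = -19 + 70*q (o(q, H) = 11**2 + 14*(-45 + 5*7 + 5*q) = 121 + 14*(-45 + 35 + 5*q) = 121 + 14*(-10 + 5*q) = 121 + (-140 + 70*q) = -19 + 70*q)
o(-196 - 1*(-301), 1269) - 1*663000 = (-19 + 70*(-196 - 1*(-301))) - 1*663000 = (-19 + 70*(-196 + 301)) - 663000 = (-19 + 70*105) - 663000 = (-19 + 7350) - 663000 = 7331 - 663000 = -655669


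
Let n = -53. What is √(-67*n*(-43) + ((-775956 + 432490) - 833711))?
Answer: I*√1329870 ≈ 1153.2*I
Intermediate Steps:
√(-67*n*(-43) + ((-775956 + 432490) - 833711)) = √(-67*(-53)*(-43) + ((-775956 + 432490) - 833711)) = √(3551*(-43) + (-343466 - 833711)) = √(-152693 - 1177177) = √(-1329870) = I*√1329870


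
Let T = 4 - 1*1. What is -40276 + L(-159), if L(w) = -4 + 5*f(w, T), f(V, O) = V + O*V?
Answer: -43460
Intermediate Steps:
T = 3 (T = 4 - 1 = 3)
L(w) = -4 + 20*w (L(w) = -4 + 5*(w*(1 + 3)) = -4 + 5*(w*4) = -4 + 5*(4*w) = -4 + 20*w)
-40276 + L(-159) = -40276 + (-4 + 20*(-159)) = -40276 + (-4 - 3180) = -40276 - 3184 = -43460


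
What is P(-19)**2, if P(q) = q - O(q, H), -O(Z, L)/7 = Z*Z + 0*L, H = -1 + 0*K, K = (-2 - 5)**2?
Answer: 6290064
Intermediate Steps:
K = 49 (K = (-7)**2 = 49)
H = -1 (H = -1 + 0*49 = -1 + 0 = -1)
O(Z, L) = -7*Z**2 (O(Z, L) = -7*(Z*Z + 0*L) = -7*(Z**2 + 0) = -7*Z**2)
P(q) = q + 7*q**2 (P(q) = q - (-7)*q**2 = q + 7*q**2)
P(-19)**2 = (-19*(1 + 7*(-19)))**2 = (-19*(1 - 133))**2 = (-19*(-132))**2 = 2508**2 = 6290064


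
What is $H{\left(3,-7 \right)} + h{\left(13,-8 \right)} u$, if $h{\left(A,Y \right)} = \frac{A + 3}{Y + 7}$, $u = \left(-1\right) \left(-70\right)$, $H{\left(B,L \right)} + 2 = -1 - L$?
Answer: $-1116$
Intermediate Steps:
$H{\left(B,L \right)} = -3 - L$ ($H{\left(B,L \right)} = -2 - \left(1 + L\right) = -3 - L$)
$u = 70$
$h{\left(A,Y \right)} = \frac{3 + A}{7 + Y}$
$H{\left(3,-7 \right)} + h{\left(13,-8 \right)} u = \left(-3 - -7\right) + \frac{3 + 13}{7 - 8} \cdot 70 = \left(-3 + 7\right) + \frac{1}{-1} \cdot 16 \cdot 70 = 4 + \left(-1\right) 16 \cdot 70 = 4 - 1120 = -1116$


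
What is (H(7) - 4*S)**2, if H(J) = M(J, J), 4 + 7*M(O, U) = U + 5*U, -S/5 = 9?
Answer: 1684804/49 ≈ 34384.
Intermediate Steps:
S = -45 (S = -5*9 = -45)
M(O, U) = -4/7 + 6*U/7 (M(O, U) = -4/7 + (U + 5*U)/7 = -4/7 + (6*U)/7 = -4/7 + 6*U/7)
H(J) = -4/7 + 6*J/7
(H(7) - 4*S)**2 = ((-4/7 + (6/7)*7) - 4*(-45))**2 = ((-4/7 + 6) + 180)**2 = (38/7 + 180)**2 = (1298/7)**2 = 1684804/49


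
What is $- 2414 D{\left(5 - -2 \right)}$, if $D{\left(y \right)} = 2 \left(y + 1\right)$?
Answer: $-38624$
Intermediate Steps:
$D{\left(y \right)} = 2 + 2 y$ ($D{\left(y \right)} = 2 \left(1 + y\right) = 2 + 2 y$)
$- 2414 D{\left(5 - -2 \right)} = - 2414 \left(2 + 2 \left(5 - -2\right)\right) = - 2414 \left(2 + 2 \left(5 + 2\right)\right) = - 2414 \left(2 + 2 \cdot 7\right) = - 2414 \left(2 + 14\right) = \left(-2414\right) 16 = -38624$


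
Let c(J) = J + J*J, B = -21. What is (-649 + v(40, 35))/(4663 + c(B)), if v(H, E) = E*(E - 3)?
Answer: 471/5083 ≈ 0.092662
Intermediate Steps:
v(H, E) = E*(-3 + E)
c(J) = J + J²
(-649 + v(40, 35))/(4663 + c(B)) = (-649 + 35*(-3 + 35))/(4663 - 21*(1 - 21)) = (-649 + 35*32)/(4663 - 21*(-20)) = (-649 + 1120)/(4663 + 420) = 471/5083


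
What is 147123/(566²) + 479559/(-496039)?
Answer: -80650857207/158909069884 ≈ -0.50753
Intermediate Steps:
147123/(566²) + 479559/(-496039) = 147123/320356 + 479559*(-1/496039) = 147123*(1/320356) - 479559/496039 = 147123/320356 - 479559/496039 = -80650857207/158909069884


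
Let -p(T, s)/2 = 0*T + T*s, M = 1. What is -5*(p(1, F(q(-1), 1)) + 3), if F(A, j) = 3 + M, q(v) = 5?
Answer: 25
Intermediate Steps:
F(A, j) = 4 (F(A, j) = 3 + 1 = 4)
p(T, s) = -2*T*s (p(T, s) = -2*(0*T + T*s) = -2*(0 + T*s) = -2*T*s)
-5*(p(1, F(q(-1), 1)) + 3) = -5*(-2*1*4 + 3) = -5*(-8 + 3) = -5*(-5) = 25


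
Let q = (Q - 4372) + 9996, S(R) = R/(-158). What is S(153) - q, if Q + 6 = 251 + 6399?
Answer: -1938497/158 ≈ -12269.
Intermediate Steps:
Q = 6644 (Q = -6 + (251 + 6399) = -6 + 6650 = 6644)
S(R) = -R/158 (S(R) = R*(-1/158) = -R/158)
q = 12268 (q = (6644 - 4372) + 9996 = 2272 + 9996 = 12268)
S(153) - q = -1/158*153 - 1*12268 = -153/158 - 12268 = -1938497/158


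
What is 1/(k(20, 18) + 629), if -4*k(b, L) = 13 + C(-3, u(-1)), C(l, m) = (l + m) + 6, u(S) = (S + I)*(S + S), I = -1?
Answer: 1/624 ≈ 0.0016026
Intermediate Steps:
u(S) = 2*S*(-1 + S) (u(S) = (S - 1)*(S + S) = (-1 + S)*(2*S) = 2*S*(-1 + S))
C(l, m) = 6 + l + m
k(b, L) = -5 (k(b, L) = -(13 + (6 - 3 + 2*(-1)*(-1 - 1)))/4 = -(13 + (6 - 3 + 2*(-1)*(-2)))/4 = -(13 + (6 - 3 + 4))/4 = -(13 + 7)/4 = -¼*20 = -5)
1/(k(20, 18) + 629) = 1/(-5 + 629) = 1/624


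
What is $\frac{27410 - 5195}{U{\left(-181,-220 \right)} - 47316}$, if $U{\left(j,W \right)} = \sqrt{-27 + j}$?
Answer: $- \frac{262781235}{559701016} - \frac{22215 i \sqrt{13}}{559701016} \approx -0.4695 - 0.00014311 i$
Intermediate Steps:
$\frac{27410 - 5195}{U{\left(-181,-220 \right)} - 47316} = \frac{27410 - 5195}{\sqrt{-27 - 181} - 47316} = \frac{22215}{\sqrt{-208} - 47316} = \frac{22215}{4 i \sqrt{13} - 47316} = \frac{22215}{-47316 + 4 i \sqrt{13}}$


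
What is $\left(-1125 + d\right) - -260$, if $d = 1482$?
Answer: $617$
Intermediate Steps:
$\left(-1125 + d\right) - -260 = \left(-1125 + 1482\right) - -260 = 357 + 260 = 617$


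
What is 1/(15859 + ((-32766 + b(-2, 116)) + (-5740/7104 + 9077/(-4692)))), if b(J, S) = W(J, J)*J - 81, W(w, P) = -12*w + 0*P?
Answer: -231472/3943991819 ≈ -5.8690e-5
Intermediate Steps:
W(w, P) = -12*w (W(w, P) = -12*w + 0 = -12*w)
b(J, S) = -81 - 12*J**2 (b(J, S) = (-12*J)*J - 81 = -12*J**2 - 81 = -81 - 12*J**2)
1/(15859 + ((-32766 + b(-2, 116)) + (-5740/7104 + 9077/(-4692)))) = 1/(15859 + ((-32766 + (-81 - 12*(-2)**2)) + (-5740/7104 + 9077/(-4692)))) = 1/(15859 + ((-32766 + (-81 - 12*4)) + (-5740*1/7104 + 9077*(-1/4692)))) = 1/(15859 + ((-32766 + (-81 - 48)) + (-1435/1776 - 9077/4692))) = 1/(15859 + ((-32766 - 129) - 634827/231472)) = 1/(15859 + (-32895 - 634827/231472)) = 1/(15859 - 7614906267/231472) = 1/(-3943991819/231472) = -231472/3943991819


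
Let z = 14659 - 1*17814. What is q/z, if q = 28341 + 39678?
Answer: -68019/3155 ≈ -21.559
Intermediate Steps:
q = 68019
z = -3155 (z = 14659 - 17814 = -3155)
q/z = 68019/(-3155) = 68019*(-1/3155) = -68019/3155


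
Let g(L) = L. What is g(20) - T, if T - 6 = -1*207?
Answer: 221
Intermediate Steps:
T = -201 (T = 6 - 1*207 = 6 - 207 = -201)
g(20) - T = 20 - 1*(-201) = 20 + 201 = 221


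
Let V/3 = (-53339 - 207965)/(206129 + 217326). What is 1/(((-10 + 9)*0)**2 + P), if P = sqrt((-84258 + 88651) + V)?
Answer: sqrt(787395052494865)/1859453903 ≈ 0.015091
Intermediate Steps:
V = -783912/423455 (V = 3*((-53339 - 207965)/(206129 + 217326)) = 3*(-261304/423455) = -783912/423455 ≈ -1.8512)
P = sqrt(787395052494865)/423455 (P = sqrt((-84258 + 88651) - 783912/423455) = sqrt(4393 - 783912/423455) = sqrt(1859453903/423455) = sqrt(787395052494865)/423455 ≈ 66.266)
1/(((-10 + 9)*0)**2 + P) = 1/(((-10 + 9)*0)**2 + sqrt(787395052494865)/423455) = 1/((-1*0)**2 + sqrt(787395052494865)/423455) = 1/(0**2 + sqrt(787395052494865)/423455) = 1/(0 + sqrt(787395052494865)/423455) = 1/(sqrt(787395052494865)/423455) = sqrt(787395052494865)/1859453903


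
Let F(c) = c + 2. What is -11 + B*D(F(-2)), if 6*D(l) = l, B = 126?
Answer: -11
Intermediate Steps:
F(c) = 2 + c
D(l) = l/6
-11 + B*D(F(-2)) = -11 + 126*((2 - 2)/6) = -11 + 126*((⅙)*0) = -11 + 126*0 = -11 + 0 = -11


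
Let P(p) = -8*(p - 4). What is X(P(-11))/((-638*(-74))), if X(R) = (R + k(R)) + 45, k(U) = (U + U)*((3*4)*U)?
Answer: 9345/1276 ≈ 7.3237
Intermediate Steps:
P(p) = 32 - 8*p (P(p) = -8*(-4 + p) = 32 - 8*p)
k(U) = 24*U**2 (k(U) = (2*U)*(12*U) = 24*U**2)
X(R) = 45 + R + 24*R**2 (X(R) = (R + 24*R**2) + 45 = 45 + R + 24*R**2)
X(P(-11))/((-638*(-74))) = (45 + (32 - 8*(-11)) + 24*(32 - 8*(-11))**2)/((-638*(-74))) = (45 + (32 + 88) + 24*(32 + 88)**2)/47212 = (45 + 120 + 24*120**2)*(1/47212) = (45 + 120 + 24*14400)*(1/47212) = (45 + 120 + 345600)*(1/47212) = 345765*(1/47212) = 9345/1276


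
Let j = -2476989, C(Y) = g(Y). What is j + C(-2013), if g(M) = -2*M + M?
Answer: -2474976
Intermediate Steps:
g(M) = -M
C(Y) = -Y
j + C(-2013) = -2476989 - 1*(-2013) = -2476989 + 2013 = -2474976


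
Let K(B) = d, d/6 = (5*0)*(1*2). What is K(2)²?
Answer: 0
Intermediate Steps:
d = 0 (d = 6*((5*0)*(1*2)) = 6*(0*2) = 6*0 = 0)
K(B) = 0
K(2)² = 0² = 0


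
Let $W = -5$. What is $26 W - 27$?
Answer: $-157$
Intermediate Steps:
$26 W - 27 = 26 \left(-5\right) - 27 = -130 - 27 = -157$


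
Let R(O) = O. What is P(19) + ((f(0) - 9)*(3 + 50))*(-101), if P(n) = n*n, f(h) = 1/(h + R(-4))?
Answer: 199505/4 ≈ 49876.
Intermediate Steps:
f(h) = 1/(-4 + h) (f(h) = 1/(h - 4) = 1/(-4 + h))
P(n) = n**2
P(19) + ((f(0) - 9)*(3 + 50))*(-101) = 19**2 + ((1/(-4 + 0) - 9)*(3 + 50))*(-101) = 361 + ((1/(-4) - 9)*53)*(-101) = 361 + ((-1/4 - 9)*53)*(-101) = 361 - 37/4*53*(-101) = 361 - 1961/4*(-101) = 361 + 198061/4 = 199505/4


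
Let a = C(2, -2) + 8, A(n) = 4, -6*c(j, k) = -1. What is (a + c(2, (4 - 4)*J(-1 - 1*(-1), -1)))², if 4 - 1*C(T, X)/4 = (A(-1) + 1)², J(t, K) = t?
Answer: 207025/36 ≈ 5750.7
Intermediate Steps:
c(j, k) = ⅙ (c(j, k) = -⅙*(-1) = ⅙)
C(T, X) = -84 (C(T, X) = 16 - 4*(4 + 1)² = 16 - 4*5² = 16 - 4*25 = 16 - 100 = -84)
a = -76 (a = -84 + 8 = -76)
(a + c(2, (4 - 4)*J(-1 - 1*(-1), -1)))² = (-76 + ⅙)² = (-455/6)² = 207025/36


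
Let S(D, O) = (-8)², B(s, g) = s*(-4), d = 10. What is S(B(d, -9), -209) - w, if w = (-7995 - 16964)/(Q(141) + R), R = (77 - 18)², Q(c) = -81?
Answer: 242559/3400 ≈ 71.341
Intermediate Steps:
R = 3481 (R = 59² = 3481)
B(s, g) = -4*s
S(D, O) = 64
w = -24959/3400 (w = (-7995 - 16964)/(-81 + 3481) = -24959/3400 ≈ -7.3409)
S(B(d, -9), -209) - w = 64 - 1*(-24959/3400) = 64 + 24959/3400 = 242559/3400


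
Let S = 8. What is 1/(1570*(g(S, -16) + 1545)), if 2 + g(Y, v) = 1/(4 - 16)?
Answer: 6/14534275 ≈ 4.1282e-7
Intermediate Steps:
g(Y, v) = -25/12 (g(Y, v) = -2 + 1/(4 - 16) = -2 + 1/(-12) = -2 - 1/12 = -25/12)
1/(1570*(g(S, -16) + 1545)) = 1/(1570*(-25/12 + 1545)) = 1/(1570*(18515/12)) = 1/(14534275/6) = 6/14534275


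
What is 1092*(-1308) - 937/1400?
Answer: -1999671337/1400 ≈ -1.4283e+6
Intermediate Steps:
1092*(-1308) - 937/1400 = -1428336 - 937*1/1400 = -1428336 - 937/1400 = -1999671337/1400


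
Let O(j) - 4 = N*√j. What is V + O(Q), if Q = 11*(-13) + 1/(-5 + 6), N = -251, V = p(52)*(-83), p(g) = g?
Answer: -4312 - 251*I*√142 ≈ -4312.0 - 2991.0*I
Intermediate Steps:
V = -4316 (V = 52*(-83) = -4316)
Q = -142 (Q = -143 + 1/1 = -143 + 1 = -142)
O(j) = 4 - 251*√j
V + O(Q) = -4316 + (4 - 251*I*√142) = -4312 - 251*I*√142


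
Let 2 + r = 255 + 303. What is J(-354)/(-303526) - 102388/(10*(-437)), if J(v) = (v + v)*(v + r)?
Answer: 7925600002/331602155 ≈ 23.901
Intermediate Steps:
r = 556 (r = -2 + (255 + 303) = -2 + 558 = 556)
J(v) = 2*v*(556 + v) (J(v) = (v + v)*(v + 556) = (2*v)*(556 + v) = 2*v*(556 + v))
J(-354)/(-303526) - 102388/(10*(-437)) = (2*(-354)*(556 - 354))/(-303526) - 102388/(10*(-437)) = (2*(-354)*202)*(-1/303526) - 102388/(-4370) = -143016*(-1/303526) - 102388*(-1/4370) = 71508/151763 + 51194/2185 = 7925600002/331602155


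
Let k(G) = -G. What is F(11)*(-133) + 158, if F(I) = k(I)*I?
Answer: 16251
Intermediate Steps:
F(I) = -I² (F(I) = (-I)*I = -I²)
F(11)*(-133) + 158 = -1*11²*(-133) + 158 = -1*121*(-133) + 158 = -121*(-133) + 158 = 16093 + 158 = 16251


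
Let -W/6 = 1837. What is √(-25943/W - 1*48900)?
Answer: I*√5940305323854/11022 ≈ 221.13*I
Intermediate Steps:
W = -11022 (W = -6*1837 = -11022)
√(-25943/W - 1*48900) = √(-25943/(-11022) - 1*48900) = √(-25943*(-1/11022) - 48900) = √(25943/11022 - 48900) = √(-538949857/11022) = I*√5940305323854/11022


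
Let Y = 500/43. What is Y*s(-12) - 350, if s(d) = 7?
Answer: -11550/43 ≈ -268.60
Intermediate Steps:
Y = 500/43 (Y = 500*(1/43) = 500/43 ≈ 11.628)
Y*s(-12) - 350 = (500/43)*7 - 350 = 3500/43 - 350 = -11550/43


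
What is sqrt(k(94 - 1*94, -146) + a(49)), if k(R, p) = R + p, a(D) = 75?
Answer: I*sqrt(71) ≈ 8.4261*I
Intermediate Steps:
sqrt(k(94 - 1*94, -146) + a(49)) = sqrt(((94 - 1*94) - 146) + 75) = sqrt(((94 - 94) - 146) + 75) = sqrt((0 - 146) + 75) = sqrt(-146 + 75) = sqrt(-71) = I*sqrt(71)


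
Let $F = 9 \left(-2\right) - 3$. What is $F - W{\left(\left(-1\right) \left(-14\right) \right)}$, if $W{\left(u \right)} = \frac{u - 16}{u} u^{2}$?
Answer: $7$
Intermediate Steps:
$W{\left(u \right)} = u \left(-16 + u\right)$ ($W{\left(u \right)} = \frac{-16 + u}{u} u^{2} = u \left(-16 + u\right)$)
$F = -21$ ($F = -18 - 3 = -21$)
$F - W{\left(\left(-1\right) \left(-14\right) \right)} = -21 - \left(-1\right) \left(-14\right) \left(-16 - -14\right) = -21 - 14 \left(-16 + 14\right) = -21 - 14 \left(-2\right) = -21 - -28 = -21 + 28 = 7$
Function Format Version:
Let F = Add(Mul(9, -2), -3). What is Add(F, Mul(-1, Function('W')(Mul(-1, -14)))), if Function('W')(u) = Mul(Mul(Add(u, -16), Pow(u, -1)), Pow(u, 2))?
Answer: 7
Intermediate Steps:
Function('W')(u) = Mul(u, Add(-16, u)) (Function('W')(u) = Mul(Mul(Add(-16, u), Pow(u, -1)), Pow(u, 2)) = Mul(Mul(Pow(u, -1), Add(-16, u)), Pow(u, 2)) = Mul(u, Add(-16, u)))
F = -21 (F = Add(-18, -3) = -21)
Add(F, Mul(-1, Function('W')(Mul(-1, -14)))) = Add(-21, Mul(-1, Mul(Mul(-1, -14), Add(-16, Mul(-1, -14))))) = Add(-21, Mul(-1, Mul(14, Add(-16, 14)))) = Add(-21, Mul(-1, Mul(14, -2))) = Add(-21, Mul(-1, -28)) = Add(-21, 28) = 7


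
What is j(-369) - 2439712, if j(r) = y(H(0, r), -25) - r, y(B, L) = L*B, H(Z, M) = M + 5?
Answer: -2430243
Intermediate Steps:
H(Z, M) = 5 + M
y(B, L) = B*L
j(r) = -125 - 26*r (j(r) = (5 + r)*(-25) - r = (-125 - 25*r) - r = -125 - 26*r)
j(-369) - 2439712 = (-125 - 26*(-369)) - 2439712 = (-125 + 9594) - 2439712 = 9469 - 2439712 = -2430243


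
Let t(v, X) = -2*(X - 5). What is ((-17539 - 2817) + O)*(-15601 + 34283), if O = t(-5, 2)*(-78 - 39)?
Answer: -393405556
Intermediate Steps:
t(v, X) = 10 - 2*X (t(v, X) = -2*(-5 + X) = 10 - 2*X)
O = -702 (O = (10 - 2*2)*(-78 - 39) = (10 - 4)*(-117) = 6*(-117) = -702)
((-17539 - 2817) + O)*(-15601 + 34283) = ((-17539 - 2817) - 702)*(-15601 + 34283) = (-20356 - 702)*18682 = -21058*18682 = -393405556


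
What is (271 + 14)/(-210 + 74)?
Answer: -285/136 ≈ -2.0956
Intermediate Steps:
(271 + 14)/(-210 + 74) = 285/(-136) = 285*(-1/136) = -285/136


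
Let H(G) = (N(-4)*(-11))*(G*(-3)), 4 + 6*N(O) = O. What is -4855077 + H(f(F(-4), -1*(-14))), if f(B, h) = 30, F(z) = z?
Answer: -4856397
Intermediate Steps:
N(O) = -2/3 + O/6
H(G) = -44*G (H(G) = ((-2/3 + (1/6)*(-4))*(-11))*(G*(-3)) = ((-2/3 - 2/3)*(-11))*(-3*G) = (-4/3*(-11))*(-3*G) = 44*(-3*G)/3 = -44*G)
-4855077 + H(f(F(-4), -1*(-14))) = -4855077 - 44*30 = -4855077 - 1320 = -4856397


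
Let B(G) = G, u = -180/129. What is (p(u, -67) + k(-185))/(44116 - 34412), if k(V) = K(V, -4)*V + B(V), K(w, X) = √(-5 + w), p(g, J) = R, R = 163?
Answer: -11/4852 - 185*I*√190/9704 ≈ -0.0022671 - 0.26278*I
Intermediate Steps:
u = -60/43 (u = -180*1/129 = -60/43 ≈ -1.3953)
p(g, J) = 163
k(V) = V + V*√(-5 + V) (k(V) = √(-5 + V)*V + V = V*√(-5 + V) + V = V + V*√(-5 + V))
(p(u, -67) + k(-185))/(44116 - 34412) = (163 - 185*(1 + √(-5 - 185)))/(44116 - 34412) = (163 - 185*(1 + √(-190)))/9704 = (163 - 185*(1 + I*√190))*(1/9704) = (163 + (-185 - 185*I*√190))*(1/9704) = (-22 - 185*I*√190)*(1/9704) = -11/4852 - 185*I*√190/9704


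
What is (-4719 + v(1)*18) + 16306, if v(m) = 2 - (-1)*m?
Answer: 11641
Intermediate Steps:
v(m) = 2 + m
(-4719 + v(1)*18) + 16306 = (-4719 + (2 + 1)*18) + 16306 = (-4719 + 3*18) + 16306 = (-4719 + 54) + 16306 = -4665 + 16306 = 11641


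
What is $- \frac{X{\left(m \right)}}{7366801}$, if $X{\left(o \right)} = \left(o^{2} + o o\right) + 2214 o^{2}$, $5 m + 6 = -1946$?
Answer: $- \frac{8443633664}{184170025} \approx -45.847$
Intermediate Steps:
$m = - \frac{1952}{5}$ ($m = - \frac{6}{5} + \frac{1}{5} \left(-1946\right) = - \frac{6}{5} - \frac{1946}{5} = - \frac{1952}{5} \approx -390.4$)
$X{\left(o \right)} = 2216 o^{2}$ ($X{\left(o \right)} = \left(o^{2} + o^{2}\right) + 2214 o^{2} = 2 o^{2} + 2214 o^{2} = 2216 o^{2}$)
$- \frac{X{\left(m \right)}}{7366801} = - \frac{2216 \left(- \frac{1952}{5}\right)^{2}}{7366801} = - \frac{2216 \cdot \frac{3810304}{25}}{7366801} = - \frac{8443633664}{25 \cdot 7366801} = \left(-1\right) \frac{8443633664}{184170025} = - \frac{8443633664}{184170025}$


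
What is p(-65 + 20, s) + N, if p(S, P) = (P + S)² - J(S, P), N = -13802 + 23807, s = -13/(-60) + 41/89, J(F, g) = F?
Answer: 342600622489/28515600 ≈ 12015.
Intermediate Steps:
s = 3617/5340 (s = -13*(-1/60) + 41*(1/89) = 13/60 + 41/89 = 3617/5340 ≈ 0.67734)
N = 10005
p(S, P) = (P + S)² - S
p(-65 + 20, s) + N = ((3617/5340 + (-65 + 20))² - (-65 + 20)) + 10005 = ((3617/5340 - 45)² - 1*(-45)) + 10005 = ((-236683/5340)² + 45) + 10005 = (56018842489/28515600 + 45) + 10005 = 57302044489/28515600 + 10005 = 342600622489/28515600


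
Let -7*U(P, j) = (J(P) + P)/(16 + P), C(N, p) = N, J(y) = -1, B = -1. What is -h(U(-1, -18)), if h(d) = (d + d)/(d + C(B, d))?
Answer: 4/103 ≈ 0.038835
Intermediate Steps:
U(P, j) = -(-1 + P)/(7*(16 + P))
h(d) = 2*d/(-1 + d) (h(d) = (d + d)/(d - 1) = (2*d)/(-1 + d) = 2*d/(-1 + d))
-h(U(-1, -18)) = -2*(1 - 1*(-1))/(7*(16 - 1))/(-1 + (1 - 1*(-1))/(7*(16 - 1))) = -2*(⅐)*(1 + 1)/15/(-1 + (⅐)*(1 + 1)/15) = -2*(⅐)*(1/15)*2/(-1 + (⅐)*(1/15)*2) = -2*2/(105*(-1 + 2/105)) = -2*2/(105*(-103/105)) = -2*2*(-105)/(105*103) = -1*(-4/103) = 4/103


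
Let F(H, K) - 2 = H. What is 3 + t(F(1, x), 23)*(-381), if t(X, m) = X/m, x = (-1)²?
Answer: -1074/23 ≈ -46.696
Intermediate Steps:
x = 1
F(H, K) = 2 + H
3 + t(F(1, x), 23)*(-381) = 3 + ((2 + 1)/23)*(-381) = 3 + (3*(1/23))*(-381) = 3 + (3/23)*(-381) = 3 - 1143/23 = -1074/23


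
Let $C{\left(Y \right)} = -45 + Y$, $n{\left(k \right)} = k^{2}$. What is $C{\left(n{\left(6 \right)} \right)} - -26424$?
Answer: $26415$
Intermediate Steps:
$C{\left(n{\left(6 \right)} \right)} - -26424 = \left(-45 + 6^{2}\right) - -26424 = \left(-45 + 36\right) + 26424 = -9 + 26424 = 26415$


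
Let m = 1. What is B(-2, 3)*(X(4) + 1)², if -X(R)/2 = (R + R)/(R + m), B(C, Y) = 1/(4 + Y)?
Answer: 121/175 ≈ 0.69143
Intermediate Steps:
X(R) = -4*R/(1 + R) (X(R) = -2*(R + R)/(R + 1) = -2*2*R/(1 + R) = -4*R/(1 + R))
B(-2, 3)*(X(4) + 1)² = (-4*4/(1 + 4) + 1)²/(4 + 3) = (-4*4/5 + 1)²/7 = (-4*4*⅕ + 1)²/7 = (-16/5 + 1)²/7 = (-11/5)²/7 = (⅐)*(121/25) = 121/175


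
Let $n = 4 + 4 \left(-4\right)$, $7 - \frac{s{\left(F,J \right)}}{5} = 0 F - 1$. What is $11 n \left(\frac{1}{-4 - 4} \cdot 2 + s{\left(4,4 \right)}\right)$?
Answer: $-5247$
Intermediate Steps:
$s{\left(F,J \right)} = 40$ ($s{\left(F,J \right)} = 35 - 5 \left(0 F - 1\right) = 35 - 5 \left(0 - 1\right) = 35 - -5 = 35 + 5 = 40$)
$n = -12$ ($n = 4 - 16 = -12$)
$11 n \left(\frac{1}{-4 - 4} \cdot 2 + s{\left(4,4 \right)}\right) = 11 \left(-12\right) \left(\frac{1}{-4 - 4} \cdot 2 + 40\right) = - 132 \left(\frac{1}{-8} \cdot 2 + 40\right) = - 132 \left(\left(- \frac{1}{8}\right) 2 + 40\right) = - 132 \left(- \frac{1}{4} + 40\right) = \left(-132\right) \frac{159}{4} = -5247$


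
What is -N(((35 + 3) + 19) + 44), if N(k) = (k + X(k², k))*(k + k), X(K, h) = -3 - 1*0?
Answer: -19796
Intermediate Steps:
X(K, h) = -3 (X(K, h) = -3 + 0 = -3)
N(k) = 2*k*(-3 + k) (N(k) = (k - 3)*(k + k) = (-3 + k)*(2*k) = 2*k*(-3 + k))
-N(((35 + 3) + 19) + 44) = -2*(((35 + 3) + 19) + 44)*(-3 + (((35 + 3) + 19) + 44)) = -2*((38 + 19) + 44)*(-3 + ((38 + 19) + 44)) = -2*(57 + 44)*(-3 + (57 + 44)) = -2*101*(-3 + 101) = -2*101*98 = -1*19796 = -19796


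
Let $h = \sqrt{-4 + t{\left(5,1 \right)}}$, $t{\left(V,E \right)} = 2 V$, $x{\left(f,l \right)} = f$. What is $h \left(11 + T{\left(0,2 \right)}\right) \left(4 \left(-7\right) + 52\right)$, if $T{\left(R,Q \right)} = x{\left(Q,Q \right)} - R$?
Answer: $312 \sqrt{6} \approx 764.24$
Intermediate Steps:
$T{\left(R,Q \right)} = Q - R$
$h = \sqrt{6}$ ($h = \sqrt{-4 + 2 \cdot 5} = \sqrt{-4 + 10} = \sqrt{6} \approx 2.4495$)
$h \left(11 + T{\left(0,2 \right)}\right) \left(4 \left(-7\right) + 52\right) = \sqrt{6} \left(11 + \left(2 - 0\right)\right) \left(4 \left(-7\right) + 52\right) = \sqrt{6} \left(11 + \left(2 + 0\right)\right) \left(-28 + 52\right) = \sqrt{6} \left(11 + 2\right) 24 = \sqrt{6} \cdot 13 \cdot 24 = 13 \sqrt{6} \cdot 24 = 312 \sqrt{6}$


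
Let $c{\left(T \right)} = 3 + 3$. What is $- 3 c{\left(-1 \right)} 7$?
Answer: $-126$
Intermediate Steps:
$c{\left(T \right)} = 6$
$- 3 c{\left(-1 \right)} 7 = \left(-3\right) 6 \cdot 7 = \left(-18\right) 7 = -126$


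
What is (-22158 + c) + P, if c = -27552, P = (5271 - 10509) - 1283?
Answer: -56231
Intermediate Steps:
P = -6521 (P = -5238 - 1283 = -6521)
(-22158 + c) + P = (-22158 - 27552) - 6521 = -49710 - 6521 = -56231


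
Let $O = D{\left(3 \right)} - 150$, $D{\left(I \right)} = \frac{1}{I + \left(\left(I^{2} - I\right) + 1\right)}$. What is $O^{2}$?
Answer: $\frac{2247001}{100} \approx 22470.0$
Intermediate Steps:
$D{\left(I \right)} = \frac{1}{1 + I^{2}}$ ($D{\left(I \right)} = \frac{1}{I + \left(1 + I^{2} - I\right)} = \frac{1}{1 + I^{2}}$)
$O = - \frac{1499}{10}$ ($O = \frac{1}{1 + 3^{2}} - 150 = \frac{1}{1 + 9} - 150 = \frac{1}{10} - 150 = - \frac{1499}{10} \approx -149.9$)
$O^{2} = \left(- \frac{1499}{10}\right)^{2} = \frac{2247001}{100}$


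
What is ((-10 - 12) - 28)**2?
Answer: 2500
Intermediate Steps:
((-10 - 12) - 28)**2 = (-22 - 28)**2 = (-50)**2 = 2500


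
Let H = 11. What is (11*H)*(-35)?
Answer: -4235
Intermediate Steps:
(11*H)*(-35) = (11*11)*(-35) = 121*(-35) = -4235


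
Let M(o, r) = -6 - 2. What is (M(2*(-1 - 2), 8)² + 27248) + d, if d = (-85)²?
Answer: 34537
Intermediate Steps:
M(o, r) = -8
d = 7225
(M(2*(-1 - 2), 8)² + 27248) + d = ((-8)² + 27248) + 7225 = (64 + 27248) + 7225 = 27312 + 7225 = 34537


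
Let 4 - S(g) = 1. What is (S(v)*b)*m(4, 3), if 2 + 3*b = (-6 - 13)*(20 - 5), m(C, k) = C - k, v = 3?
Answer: -287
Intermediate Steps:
S(g) = 3 (S(g) = 4 - 1*1 = 4 - 1 = 3)
b = -287/3 (b = -2/3 + ((-6 - 13)*(20 - 5))/3 = -2/3 + (-19*15)/3 = -2/3 + (1/3)*(-285) = -2/3 - 95 = -287/3 ≈ -95.667)
(S(v)*b)*m(4, 3) = (3*(-287/3))*(4 - 1*3) = -287*(4 - 3) = -287*1 = -287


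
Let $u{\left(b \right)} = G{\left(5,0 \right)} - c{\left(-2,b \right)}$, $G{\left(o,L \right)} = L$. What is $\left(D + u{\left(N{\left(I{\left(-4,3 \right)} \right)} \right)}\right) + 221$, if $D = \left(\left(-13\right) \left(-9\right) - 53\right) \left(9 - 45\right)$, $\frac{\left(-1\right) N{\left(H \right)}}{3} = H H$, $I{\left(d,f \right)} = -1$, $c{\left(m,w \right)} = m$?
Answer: $-2081$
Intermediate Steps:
$N{\left(H \right)} = - 3 H^{2}$ ($N{\left(H \right)} = - 3 H H = - 3 H^{2}$)
$u{\left(b \right)} = 2$ ($u{\left(b \right)} = 0 - -2 = 0 + 2 = 2$)
$D = -2304$ ($D = \left(117 - 53\right) \left(-36\right) = 64 \left(-36\right) = -2304$)
$\left(D + u{\left(N{\left(I{\left(-4,3 \right)} \right)} \right)}\right) + 221 = \left(-2304 + 2\right) + 221 = -2302 + 221 = -2081$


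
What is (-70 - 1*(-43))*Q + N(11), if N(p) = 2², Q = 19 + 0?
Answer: -509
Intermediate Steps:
Q = 19
N(p) = 4
(-70 - 1*(-43))*Q + N(11) = (-70 - 1*(-43))*19 + 4 = (-70 + 43)*19 + 4 = -27*19 + 4 = -513 + 4 = -509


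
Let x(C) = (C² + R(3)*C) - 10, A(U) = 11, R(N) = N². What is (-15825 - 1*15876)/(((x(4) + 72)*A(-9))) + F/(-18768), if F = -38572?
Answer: -22774795/980628 ≈ -23.225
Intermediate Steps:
x(C) = -10 + C² + 9*C (x(C) = (C² + 3²*C) - 10 = (C² + 9*C) - 10 = -10 + C² + 9*C)
(-15825 - 1*15876)/(((x(4) + 72)*A(-9))) + F/(-18768) = (-15825 - 1*15876)/((((-10 + 4² + 9*4) + 72)*11)) - 38572/(-18768) = (-15825 - 15876)/((((-10 + 16 + 36) + 72)*11)) - 38572*(-1/18768) = -31701*1/(11*(42 + 72)) + 9643/4692 = -31701/(114*11) + 9643/4692 = -31701/1254 + 9643/4692 = -31701*1/1254 + 9643/4692 = -10567/418 + 9643/4692 = -22774795/980628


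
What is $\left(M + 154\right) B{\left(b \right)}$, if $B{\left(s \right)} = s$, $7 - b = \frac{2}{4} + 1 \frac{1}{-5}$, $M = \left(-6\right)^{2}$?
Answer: $1273$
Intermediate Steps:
$M = 36$
$b = \frac{67}{10}$ ($b = 7 - \left(\frac{2}{4} + 1 \frac{1}{-5}\right) = 7 - \left(2 \cdot \frac{1}{4} + 1 \left(- \frac{1}{5}\right)\right) = 7 - \left(\frac{1}{2} - \frac{1}{5}\right) = 7 - \frac{3}{10} = \frac{67}{10} \approx 6.7$)
$\left(M + 154\right) B{\left(b \right)} = \left(36 + 154\right) \frac{67}{10} = 190 \cdot \frac{67}{10} = 1273$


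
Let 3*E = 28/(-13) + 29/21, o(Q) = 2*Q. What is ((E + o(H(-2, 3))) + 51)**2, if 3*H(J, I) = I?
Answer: 1865894416/670761 ≈ 2781.8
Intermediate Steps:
H(J, I) = I/3
E = -211/819 (E = (28/(-13) + 29/21)/3 = (28*(-1/13) + 29*(1/21))/3 = (-28/13 + 29/21)/3 = (1/3)*(-211/273) = -211/819 ≈ -0.25763)
((E + o(H(-2, 3))) + 51)**2 = ((-211/819 + 2*((1/3)*3)) + 51)**2 = ((-211/819 + 2*1) + 51)**2 = ((-211/819 + 2) + 51)**2 = (1427/819 + 51)**2 = (43196/819)**2 = 1865894416/670761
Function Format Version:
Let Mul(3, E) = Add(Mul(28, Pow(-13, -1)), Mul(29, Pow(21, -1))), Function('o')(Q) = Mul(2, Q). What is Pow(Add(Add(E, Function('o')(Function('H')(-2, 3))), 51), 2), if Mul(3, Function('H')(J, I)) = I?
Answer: Rational(1865894416, 670761) ≈ 2781.8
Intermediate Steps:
Function('H')(J, I) = Mul(Rational(1, 3), I)
E = Rational(-211, 819) (E = Mul(Rational(1, 3), Add(Mul(28, Pow(-13, -1)), Mul(29, Pow(21, -1)))) = Mul(Rational(1, 3), Add(Mul(28, Rational(-1, 13)), Mul(29, Rational(1, 21)))) = Mul(Rational(1, 3), Add(Rational(-28, 13), Rational(29, 21))) = Mul(Rational(1, 3), Rational(-211, 273)) = Rational(-211, 819) ≈ -0.25763)
Pow(Add(Add(E, Function('o')(Function('H')(-2, 3))), 51), 2) = Pow(Add(Add(Rational(-211, 819), Mul(2, Mul(Rational(1, 3), 3))), 51), 2) = Pow(Add(Add(Rational(-211, 819), Mul(2, 1)), 51), 2) = Pow(Add(Add(Rational(-211, 819), 2), 51), 2) = Pow(Add(Rational(1427, 819), 51), 2) = Pow(Rational(43196, 819), 2) = Rational(1865894416, 670761)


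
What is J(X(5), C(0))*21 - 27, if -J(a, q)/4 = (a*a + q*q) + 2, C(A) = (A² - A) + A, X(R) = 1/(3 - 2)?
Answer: -279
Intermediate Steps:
X(R) = 1 (X(R) = 1/1 = 1)
C(A) = A²
J(a, q) = -8 - 4*a² - 4*q² (J(a, q) = -4*((a*a + q*q) + 2) = -4*((a² + q²) + 2) = -4*(2 + a² + q²) = -8 - 4*a² - 4*q²)
J(X(5), C(0))*21 - 27 = (-8 - 4*1² - 4*(0²)²)*21 - 27 = (-8 - 4*1 - 4*0²)*21 - 27 = (-8 - 4 - 4*0)*21 - 27 = (-8 - 4 + 0)*21 - 27 = -12*21 - 27 = -252 - 27 = -279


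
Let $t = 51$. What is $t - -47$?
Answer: $98$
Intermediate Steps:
$t - -47 = 51 - -47 = 51 + 47 = 98$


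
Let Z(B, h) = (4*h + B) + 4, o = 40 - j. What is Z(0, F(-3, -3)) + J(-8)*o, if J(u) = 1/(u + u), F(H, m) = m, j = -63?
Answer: -231/16 ≈ -14.438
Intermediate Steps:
o = 103 (o = 40 - 1*(-63) = 40 + 63 = 103)
Z(B, h) = 4 + B + 4*h (Z(B, h) = (B + 4*h) + 4 = 4 + B + 4*h)
J(u) = 1/(2*u)
Z(0, F(-3, -3)) + J(-8)*o = (4 + 0 + 4*(-3)) + ((½)/(-8))*103 = (4 + 0 - 12) + ((½)*(-⅛))*103 = -8 - 1/16*103 = -8 - 103/16 = -231/16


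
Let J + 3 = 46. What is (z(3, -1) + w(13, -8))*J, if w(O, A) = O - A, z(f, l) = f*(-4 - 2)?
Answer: 129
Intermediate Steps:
z(f, l) = -6*f (z(f, l) = f*(-6) = -6*f)
J = 43 (J = -3 + 46 = 43)
(z(3, -1) + w(13, -8))*J = (-6*3 + (13 - 1*(-8)))*43 = (-18 + (13 + 8))*43 = (-18 + 21)*43 = 3*43 = 129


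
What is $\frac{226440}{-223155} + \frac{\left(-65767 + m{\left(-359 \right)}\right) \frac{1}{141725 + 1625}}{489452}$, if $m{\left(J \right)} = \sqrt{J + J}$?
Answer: $- \frac{353060261352953}{347938040287800} + \frac{i \sqrt{718}}{70162944200} \approx -1.0147 + 3.819 \cdot 10^{-10} i$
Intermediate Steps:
$m{\left(J \right)} = \sqrt{2} \sqrt{J}$ ($m{\left(J \right)} = \sqrt{2 J} = \sqrt{2} \sqrt{J}$)
$\frac{226440}{-223155} + \frac{\left(-65767 + m{\left(-359 \right)}\right) \frac{1}{141725 + 1625}}{489452} = \frac{226440}{-223155} + \frac{\left(-65767 + \sqrt{2} \sqrt{-359}\right) \frac{1}{141725 + 1625}}{489452} = 226440 \left(- \frac{1}{223155}\right) + \frac{-65767 + \sqrt{2} i \sqrt{359}}{143350} \cdot \frac{1}{489452} = - \frac{5032}{4959} + \left(-65767 + i \sqrt{718}\right) \frac{1}{143350} \cdot \frac{1}{489452} = - \frac{5032}{4959} + \left(- \frac{65767}{143350} + \frac{i \sqrt{718}}{143350}\right) \frac{1}{489452} = - \frac{5032}{4959} - \left(\frac{65767}{70162944200} - \frac{i \sqrt{718}}{70162944200}\right) = - \frac{353060261352953}{347938040287800} + \frac{i \sqrt{718}}{70162944200}$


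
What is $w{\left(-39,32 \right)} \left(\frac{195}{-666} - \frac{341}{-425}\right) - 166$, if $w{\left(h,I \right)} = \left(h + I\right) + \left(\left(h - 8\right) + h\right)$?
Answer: $- \frac{6711087}{31450} \approx -213.39$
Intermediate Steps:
$w{\left(h,I \right)} = -8 + I + 3 h$ ($w{\left(h,I \right)} = \left(I + h\right) + \left(\left(-8 + h\right) + h\right) = \left(I + h\right) + \left(-8 + 2 h\right) = -8 + I + 3 h$)
$w{\left(-39,32 \right)} \left(\frac{195}{-666} - \frac{341}{-425}\right) - 166 = \left(-8 + 32 + 3 \left(-39\right)\right) \left(\frac{195}{-666} - \frac{341}{-425}\right) - 166 = \left(-8 + 32 - 117\right) \left(195 \left(- \frac{1}{666}\right) - - \frac{341}{425}\right) - 166 = - 93 \left(- \frac{65}{222} + \frac{341}{425}\right) - 166 = \left(-93\right) \frac{48077}{94350} - 166 = - \frac{1490387}{31450} - 166 = - \frac{6711087}{31450}$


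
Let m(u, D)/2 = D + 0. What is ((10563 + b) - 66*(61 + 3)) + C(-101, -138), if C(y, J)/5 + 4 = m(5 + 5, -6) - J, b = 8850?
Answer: 15799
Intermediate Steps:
m(u, D) = 2*D (m(u, D) = 2*(D + 0) = 2*D)
C(y, J) = -80 - 5*J (C(y, J) = -20 + 5*(2*(-6) - J) = -20 + 5*(-12 - J) = -20 + (-60 - 5*J) = -80 - 5*J)
((10563 + b) - 66*(61 + 3)) + C(-101, -138) = ((10563 + 8850) - 66*(61 + 3)) + (-80 - 5*(-138)) = (19413 - 66*64) + (-80 + 690) = (19413 - 4224) + 610 = 15189 + 610 = 15799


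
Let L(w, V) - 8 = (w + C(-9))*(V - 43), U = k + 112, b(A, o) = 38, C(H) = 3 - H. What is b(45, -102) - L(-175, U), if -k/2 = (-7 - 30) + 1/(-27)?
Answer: 630479/27 ≈ 23351.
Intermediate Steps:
k = 2000/27 (k = -2*((-7 - 30) + 1/(-27)) = -2*(-37 - 1/27) = -2*(-1000/27) = 2000/27 ≈ 74.074)
U = 5024/27 (U = 2000/27 + 112 = 5024/27 ≈ 186.07)
L(w, V) = 8 + (-43 + V)*(12 + w) (L(w, V) = 8 + (w + (3 - 1*(-9)))*(V - 43) = 8 + (w + (3 + 9))*(-43 + V) = 8 + (w + 12)*(-43 + V) = 8 + (12 + w)*(-43 + V) = 8 + (-43 + V)*(12 + w))
b(45, -102) - L(-175, U) = 38 - (-508 - 43*(-175) + 12*(5024/27) + (5024/27)*(-175)) = 38 - (-508 + 7525 + 20096/9 - 879200/27) = 38 - 1*(-629453/27) = 38 + 629453/27 = 630479/27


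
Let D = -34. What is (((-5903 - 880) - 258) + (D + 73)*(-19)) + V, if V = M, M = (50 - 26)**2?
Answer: -7206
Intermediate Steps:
M = 576 (M = 24**2 = 576)
V = 576
(((-5903 - 880) - 258) + (D + 73)*(-19)) + V = (((-5903 - 880) - 258) + (-34 + 73)*(-19)) + 576 = ((-6783 - 258) + 39*(-19)) + 576 = (-7041 - 741) + 576 = -7782 + 576 = -7206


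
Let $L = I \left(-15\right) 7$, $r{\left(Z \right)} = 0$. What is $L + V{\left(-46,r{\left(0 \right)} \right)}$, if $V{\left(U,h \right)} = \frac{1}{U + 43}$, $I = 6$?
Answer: $- \frac{1891}{3} \approx -630.33$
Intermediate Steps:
$V{\left(U,h \right)} = \frac{1}{43 + U}$
$L = -630$ ($L = 6 \left(-15\right) 7 = \left(-90\right) 7 = -630$)
$L + V{\left(-46,r{\left(0 \right)} \right)} = -630 + \frac{1}{43 - 46} = -630 + \frac{1}{-3} = -630 - \frac{1}{3} = - \frac{1891}{3}$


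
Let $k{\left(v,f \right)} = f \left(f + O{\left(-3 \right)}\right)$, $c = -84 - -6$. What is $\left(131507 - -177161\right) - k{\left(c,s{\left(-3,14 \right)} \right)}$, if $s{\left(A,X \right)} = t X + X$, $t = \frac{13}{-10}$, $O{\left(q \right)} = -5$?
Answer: $\frac{7715734}{25} \approx 3.0863 \cdot 10^{5}$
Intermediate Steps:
$t = - \frac{13}{10}$ ($t = 13 \left(- \frac{1}{10}\right) = - \frac{13}{10} \approx -1.3$)
$c = -78$ ($c = -84 + 6 = -78$)
$s{\left(A,X \right)} = - \frac{3 X}{10}$ ($s{\left(A,X \right)} = - \frac{13 X}{10} + X = - \frac{3 X}{10}$)
$k{\left(v,f \right)} = f \left(-5 + f\right)$ ($k{\left(v,f \right)} = f \left(f - 5\right) = f \left(-5 + f\right)$)
$\left(131507 - -177161\right) - k{\left(c,s{\left(-3,14 \right)} \right)} = \left(131507 - -177161\right) - \left(- \frac{3}{10}\right) 14 \left(-5 - \frac{21}{5}\right) = \left(131507 + 177161\right) - - \frac{21 \left(-5 - \frac{21}{5}\right)}{5} = 308668 - \left(- \frac{21}{5}\right) \left(- \frac{46}{5}\right) = 308668 - \frac{966}{25} = \frac{7715734}{25}$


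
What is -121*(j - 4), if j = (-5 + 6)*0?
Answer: 484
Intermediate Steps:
j = 0 (j = 1*0 = 0)
-121*(j - 4) = -121*(0 - 4) = -121*(-4) = 484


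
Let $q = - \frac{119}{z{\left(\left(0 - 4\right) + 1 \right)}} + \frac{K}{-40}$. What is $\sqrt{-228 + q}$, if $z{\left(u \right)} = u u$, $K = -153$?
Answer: $\frac{i \sqrt{854630}}{60} \approx 15.408 i$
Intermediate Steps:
$z{\left(u \right)} = u^{2}$
$q = - \frac{3383}{360}$ ($q = - \frac{119}{\left(\left(0 - 4\right) + 1\right)^{2}} - \frac{153}{-40} = - \frac{119}{\left(-4 + 1\right)^{2}} - - \frac{153}{40} = - \frac{119}{\left(-3\right)^{2}} + \frac{153}{40} = - \frac{119}{9} + \frac{153}{40} = - \frac{3383}{360} \approx -9.3972$)
$\sqrt{-228 + q} = \sqrt{-228 - \frac{3383}{360}} = \sqrt{- \frac{85463}{360}} = \frac{i \sqrt{854630}}{60}$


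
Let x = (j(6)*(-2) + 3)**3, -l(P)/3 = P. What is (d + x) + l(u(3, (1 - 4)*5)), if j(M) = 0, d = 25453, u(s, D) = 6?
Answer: 25462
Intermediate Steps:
l(P) = -3*P
x = 27 (x = (0*(-2) + 3)**3 = (0 + 3)**3 = 3**3 = 27)
(d + x) + l(u(3, (1 - 4)*5)) = (25453 + 27) - 3*6 = 25480 - 18 = 25462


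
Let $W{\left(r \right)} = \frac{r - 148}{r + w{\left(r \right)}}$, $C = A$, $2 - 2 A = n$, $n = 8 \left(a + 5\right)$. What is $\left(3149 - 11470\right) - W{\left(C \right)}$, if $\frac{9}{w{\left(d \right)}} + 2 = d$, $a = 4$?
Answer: $- \frac{10857355}{1304} \approx -8326.2$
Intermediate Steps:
$w{\left(d \right)} = \frac{9}{-2 + d}$
$n = 72$ ($n = 8 \left(4 + 5\right) = 8 \cdot 9 = 72$)
$A = -35$ ($A = 1 - 36 = -35$)
$C = -35$
$W{\left(r \right)} = \frac{-148 + r}{r + \frac{9}{-2 + r}}$ ($W{\left(r \right)} = \frac{r - 148}{r + \frac{9}{-2 + r}} = \frac{-148 + r}{r + \frac{9}{-2 + r}}$)
$\left(3149 - 11470\right) - W{\left(C \right)} = \left(3149 - 11470\right) - \frac{\left(-148 - 35\right) \left(-2 - 35\right)}{9 - 35 \left(-2 - 35\right)} = -8321 - \frac{1}{9 - -1295} \left(-183\right) \left(-37\right) = -8321 - \frac{1}{9 + 1295} \left(-183\right) \left(-37\right) = -8321 - \frac{1}{1304} \left(-183\right) \left(-37\right) = -8321 - \frac{6771}{1304} = - \frac{10857355}{1304}$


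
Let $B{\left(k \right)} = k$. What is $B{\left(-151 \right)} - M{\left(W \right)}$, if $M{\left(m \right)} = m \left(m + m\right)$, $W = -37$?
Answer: $-2889$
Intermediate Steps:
$M{\left(m \right)} = 2 m^{2}$ ($M{\left(m \right)} = m 2 m = 2 m^{2}$)
$B{\left(-151 \right)} - M{\left(W \right)} = -151 - 2 \left(-37\right)^{2} = -151 - 2 \cdot 1369 = -151 - 2738 = -2889$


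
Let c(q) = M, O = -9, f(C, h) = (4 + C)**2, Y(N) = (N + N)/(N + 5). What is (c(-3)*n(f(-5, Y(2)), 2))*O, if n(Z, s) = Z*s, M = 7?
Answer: -126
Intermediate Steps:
Y(N) = 2*N/(5 + N) (Y(N) = (2*N)/(5 + N) = 2*N/(5 + N))
c(q) = 7
(c(-3)*n(f(-5, Y(2)), 2))*O = (7*((4 - 5)**2*2))*(-9) = (7*((-1)**2*2))*(-9) = (7*(1*2))*(-9) = (7*2)*(-9) = 14*(-9) = -126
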